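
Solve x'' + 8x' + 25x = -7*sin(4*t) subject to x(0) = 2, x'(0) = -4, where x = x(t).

x = -63*sin(4*t)/1105 + 224*cos(4*t)/1105 + 1986*cos(3*t)*exp(-4*t)/1105 + 3776*exp(-4*t)*sin(3*t)/3315

Characteristic equation r² + 8r + 25 = 0 has discriminant (8)² - 4·(25) = -36 < 0, so r = -4 ± 3i.
Hence x_h = C1*cos(3*t)*exp(-4*t) + C2*exp(-4*t)*sin(3*t).
Try x_p = A*cos(4*t) + B*sin(4*t). Substituting and equating the coefficients of cos(4t) and sin(4t) gives A = 224/1105, B = -63/1105, so x_p = -63*sin(4*t)/1105 + 224*cos(4*t)/1105.
General solution: x = -63*sin(4*t)/1105 + 224*cos(4*t)/1105 + C1*cos(3*t)*exp(-4*t) + C2*exp(-4*t)*sin(3*t).
Apply the initial conditions: x(0) = 224/1105 + C1 = 2 and x'(0) = -252/1105 - 4*C1 + 3*C2 = -4. Solving gives C1 = 1986/1105, C2 = 3776/3315.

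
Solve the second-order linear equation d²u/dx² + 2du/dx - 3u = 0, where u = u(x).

Characteristic equation r² + 2r - 3 = 0 factors as (r - 1)(r + 3) = 0, so r = 1, -3.
Hence u_h = C1*exp(x) + C2*exp(-3*x).

u = C1*exp(x) + C2*exp(-3*x)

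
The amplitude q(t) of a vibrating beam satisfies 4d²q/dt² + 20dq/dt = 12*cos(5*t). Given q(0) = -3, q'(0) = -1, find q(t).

q = -16/5 - 3*cos(5*t)/50 + 3*sin(5*t)/50 + 13*exp(-5*t)/50

Divide through by 4: q'' + 5q' = 3*cos(5*t).
Characteristic equation r² + 5r = 0 factors as (r + 5)r = 0, so r = -5, 0.
Hence q_h = C1*exp(-5*t) + C2.
Try q_p = A*cos(5*t) + B*sin(5*t). Substituting and equating the coefficients of cos(5t) and sin(5t) gives A = -3/50, B = 3/50, so q_p = -3*cos(5*t)/50 + 3*sin(5*t)/50.
General solution: q = C2 - 3*cos(5*t)/50 + 3*sin(5*t)/50 + C1*exp(-5*t).
Apply the initial conditions: q(0) = -3/50 + C1 + C2 = -3 and q'(0) = 3/10 - 5*C1 = -1. Solving gives C1 = 13/50, C2 = -16/5.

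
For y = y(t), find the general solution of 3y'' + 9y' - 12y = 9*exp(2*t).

Divide through by 3: y'' + 3y' - 4y = 3*exp(2*t).
Characteristic equation r² + 3r - 4 = 0 factors as (r - 1)(r + 4) = 0, so r = 1, -4.
Hence y_h = C1*exp(t) + C2*exp(-4*t).
Try y_p = A*exp(2*t). Substituting into the equation and dividing by exp(2*t) gives A = 1/2, so y_p = exp(2*t)/2.

y = exp(2*t)/2 + C1*exp(t) + C2*exp(-4*t)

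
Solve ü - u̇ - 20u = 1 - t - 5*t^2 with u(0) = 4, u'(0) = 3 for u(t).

u = -21/800 + t**2/4 + t/40 + 53*exp(5*t)/25 + 61*exp(-4*t)/32

Characteristic equation r² - r - 20 = 0 factors as (r + 4)(r - 5) = 0, so r = -4, 5.
Hence u_h = C1*exp(-4*t) + C2*exp(5*t).
For the particular solution try u_p = A0 + A1*t + A2*t^2. Substituting and matching coefficients of each power of t gives A0 = -21/800, A1 = 1/40, A2 = 1/4, so u_p = -21/800 + t^2/4 + t/40.
General solution: u = -21/800 + t^2/4 + t/40 + C1*exp(-4*t) + C2*exp(5*t).
Apply the initial conditions: u(0) = -21/800 + C1 + C2 = 4 and u'(0) = 1/40 - 4*C1 + 5*C2 = 3. Solving gives C1 = 61/32, C2 = 53/25.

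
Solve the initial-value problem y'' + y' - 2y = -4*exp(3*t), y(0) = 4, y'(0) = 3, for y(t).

y = -2*exp(3*t)/5 + exp(-2*t)/15 + 13*exp(t)/3

Characteristic equation r² + r - 2 = 0 factors as (r - 1)(r + 2) = 0, so r = 1, -2.
Hence y_h = C1*exp(t) + C2*exp(-2*t).
Try y_p = A*exp(3*t). Substituting into the equation and dividing by exp(3*t) gives A = -2/5, so y_p = -2*exp(3*t)/5.
General solution: y = -2*exp(3*t)/5 + C1*exp(t) + C2*exp(-2*t).
Apply the initial conditions: y(0) = -2/5 + C1 + C2 = 4 and y'(0) = -6/5 + C1 - 2*C2 = 3. Solving gives C1 = 13/3, C2 = 1/15.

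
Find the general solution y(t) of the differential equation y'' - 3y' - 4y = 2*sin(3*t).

y = -13*sin(3*t)/125 + 9*cos(3*t)/125 + C1*exp(-t) + C2*exp(4*t)

Characteristic equation r² - 3r - 4 = 0 factors as (r + 1)(r - 4) = 0, so r = -1, 4.
Hence y_h = C1*exp(-t) + C2*exp(4*t).
Try y_p = A*cos(3*t) + B*sin(3*t). Substituting and equating the coefficients of cos(3t) and sin(3t) gives A = 9/125, B = -13/125, so y_p = -13*sin(3*t)/125 + 9*cos(3*t)/125.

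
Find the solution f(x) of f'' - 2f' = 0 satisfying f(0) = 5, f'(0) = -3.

f = 13/2 - 3*exp(2*x)/2

Characteristic equation r² - 2r = 0 factors as (r - 2)r = 0, so r = 2, 0.
Hence f_h = C1*exp(2*x) + C2.
Apply the initial conditions: f(0) = C1 + C2 = 5 and f'(0) = 2*C1 = -3. Solving gives C1 = -3/2, C2 = 13/2.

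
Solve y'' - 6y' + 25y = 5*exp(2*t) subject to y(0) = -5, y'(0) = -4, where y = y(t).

Characteristic equation r² - 6r + 25 = 0 has discriminant (-6)² - 4·(25) = -64 < 0, so r = 3 ± 4i.
Hence y_h = C1*cos(4*t)*exp(3*t) + C2*exp(3*t)*sin(4*t).
Try y_p = A*exp(2*t). Substituting into the equation and dividing by exp(2*t) gives A = 5/17, so y_p = 5*exp(2*t)/17.
General solution: y = 5*exp(2*t)/17 + C1*cos(4*t)*exp(3*t) + C2*exp(3*t)*sin(4*t).
Apply the initial conditions: y(0) = 5/17 + C1 = -5 and y'(0) = 10/17 + 3*C1 + 4*C2 = -4. Solving gives C1 = -90/17, C2 = 48/17.

y = 5*exp(2*t)/17 - 90*cos(4*t)*exp(3*t)/17 + 48*exp(3*t)*sin(4*t)/17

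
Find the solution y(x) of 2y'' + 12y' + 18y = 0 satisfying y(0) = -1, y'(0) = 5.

y = -exp(-3*x) + 2*x*exp(-3*x)

Divide through by 2: y'' + 6y' + 9y = 0.
Characteristic equation r² + 6r + 9 = 0 has discriminant (6)² - 4·(9) = 0, so r = -3 is a repeated root.
Hence y_h = (C1 + C2*x)*exp(-3*x).
Apply the initial conditions: y(0) = C1 = -1 and y'(0) = C2 - 3*C1 = 5. Solving gives C1 = -1, C2 = 2.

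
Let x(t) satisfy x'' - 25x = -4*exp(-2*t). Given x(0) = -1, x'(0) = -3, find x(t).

x = -6*exp(5*t)/7 - exp(-5*t)/3 + 4*exp(-2*t)/21

Characteristic equation r² - 25 = 0 factors as (r - 5)(r + 5) = 0, so r = 5, -5.
Hence x_h = C1*exp(5*t) + C2*exp(-5*t).
Try x_p = A*exp(-2*t). Substituting into the equation and dividing by exp(-2*t) gives A = 4/21, so x_p = 4*exp(-2*t)/21.
General solution: x = 4*exp(-2*t)/21 + C1*exp(5*t) + C2*exp(-5*t).
Apply the initial conditions: x(0) = 4/21 + C1 + C2 = -1 and x'(0) = -8/21 - 5*C2 + 5*C1 = -3. Solving gives C1 = -6/7, C2 = -1/3.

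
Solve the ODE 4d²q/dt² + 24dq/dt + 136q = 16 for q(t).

Divide through by 4: q'' + 6q' + 34q = 4.
Characteristic equation r² + 6r + 34 = 0 has discriminant (6)² - 4·(34) = -100 < 0, so r = -3 ± 5i.
Hence q_h = C1*cos(5*t)*exp(-3*t) + C2*exp(-3*t)*sin(5*t).
For the particular solution try q_p = A0. Substituting and matching coefficients of each power of t gives A0 = 2/17, so q_p = 2/17.

q = 2/17 + C1*cos(5*t)*exp(-3*t) + C2*exp(-3*t)*sin(5*t)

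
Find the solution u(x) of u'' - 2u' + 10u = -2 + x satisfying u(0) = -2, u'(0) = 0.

Characteristic equation r² - 2r + 10 = 0 has discriminant (-2)² - 4·(10) = -36 < 0, so r = 1 ± 3i.
Hence u_h = C1*cos(3*x)*exp(x) + C2*exp(x)*sin(3*x).
For the particular solution try u_p = A0 + A1*x. Substituting and matching coefficients of each power of x gives A0 = -9/50, A1 = 1/10, so u_p = -9/50 + x/10.
General solution: u = -9/50 + x/10 + C1*cos(3*x)*exp(x) + C2*exp(x)*sin(3*x).
Apply the initial conditions: u(0) = -9/50 + C1 = -2 and u'(0) = 1/10 + C1 + 3*C2 = 0. Solving gives C1 = -91/50, C2 = 43/75.

u = -9/50 + x/10 - 91*cos(3*x)*exp(x)/50 + 43*exp(x)*sin(3*x)/75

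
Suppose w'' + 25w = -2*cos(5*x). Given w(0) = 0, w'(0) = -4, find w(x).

Characteristic equation r² + 25 = 0 has discriminant (0)² - 4·(25) = -100 < 0, so r = ± 5i.
Hence w_h = C1*cos(5*x) + C2*sin(5*x).
Since ±5i are characteristic roots, multiply the trial by x. Try w_p = x*(A*cos(5*x) + B*sin(5*x)). Substituting and equating the coefficients of cos(5x) and sin(5x) gives A = 0, B = -1/5, so w_p = -x*sin(5*x)/5.
General solution: w = C1*cos(5*x) + C2*sin(5*x) - x*sin(5*x)/5.
Apply the initial conditions: w(0) = C1 = 0 and w'(0) = 5*C2 = -4. Solving gives C1 = 0, C2 = -4/5.

w = -4*sin(5*x)/5 - x*sin(5*x)/5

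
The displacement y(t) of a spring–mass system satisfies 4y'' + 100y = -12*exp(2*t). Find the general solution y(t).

y = -3*exp(2*t)/29 + C1*cos(5*t) + C2*sin(5*t)

Divide through by 4: y'' + 25y = -3*exp(2*t).
Characteristic equation r² + 25 = 0 has discriminant (0)² - 4·(25) = -100 < 0, so r = ± 5i.
Hence y_h = C1*cos(5*t) + C2*sin(5*t).
Try y_p = A*exp(2*t). Substituting into the equation and dividing by exp(2*t) gives A = -3/29, so y_p = -3*exp(2*t)/29.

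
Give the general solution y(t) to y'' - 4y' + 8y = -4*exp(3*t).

Characteristic equation r² - 4r + 8 = 0 has discriminant (-4)² - 4·(8) = -16 < 0, so r = 2 ± 2i.
Hence y_h = C1*cos(2*t)*exp(2*t) + C2*exp(2*t)*sin(2*t).
Try y_p = A*exp(3*t). Substituting into the equation and dividing by exp(3*t) gives A = -4/5, so y_p = -4*exp(3*t)/5.

y = -4*exp(3*t)/5 + C1*cos(2*t)*exp(2*t) + C2*exp(2*t)*sin(2*t)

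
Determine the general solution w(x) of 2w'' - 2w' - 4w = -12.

w = 3 + C1*exp(-x) + C2*exp(2*x)

Divide through by 2: w'' - w' - 2w = -6.
Characteristic equation r² - r - 2 = 0 factors as (r + 1)(r - 2) = 0, so r = -1, 2.
Hence w_h = C1*exp(-x) + C2*exp(2*x).
For the particular solution try w_p = A0. Substituting and matching coefficients of each power of x gives A0 = 3, so w_p = 3.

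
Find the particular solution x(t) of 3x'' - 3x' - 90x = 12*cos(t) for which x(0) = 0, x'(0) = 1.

Divide through by 3: x'' - x' - 30x = 4*cos(t).
Characteristic equation r² - r - 30 = 0 factors as (r + 5)(r - 6) = 0, so r = -5, 6.
Hence x_h = C1*exp(-5*t) + C2*exp(6*t).
Try x_p = A*cos(t) + B*sin(t). Substituting and equating the coefficients of cos(t) and sin(t) gives A = -62/481, B = -2/481, so x_p = -62*cos(t)/481 - 2*sin(t)/481.
General solution: x = -62*cos(t)/481 - 2*sin(t)/481 + C1*exp(-5*t) + C2*exp(6*t).
Apply the initial conditions: x(0) = -62/481 + C1 + C2 = 0 and x'(0) = -2/481 - 5*C1 + 6*C2 = 1. Solving gives C1 = -3/143, C2 = 61/407.

x = -62*cos(t)/481 - 3*exp(-5*t)/143 - 2*sin(t)/481 + 61*exp(6*t)/407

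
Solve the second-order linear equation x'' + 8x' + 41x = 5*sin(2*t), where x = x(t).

Characteristic equation r² + 8r + 41 = 0 has discriminant (8)² - 4·(41) = -100 < 0, so r = -4 ± 5i.
Hence x_h = C1*cos(5*t)*exp(-4*t) + C2*exp(-4*t)*sin(5*t).
Try x_p = A*cos(2*t) + B*sin(2*t). Substituting and equating the coefficients of cos(2t) and sin(2t) gives A = -16/325, B = 37/325, so x_p = -16*cos(2*t)/325 + 37*sin(2*t)/325.

x = -16*cos(2*t)/325 + 37*sin(2*t)/325 + C1*cos(5*t)*exp(-4*t) + C2*exp(-4*t)*sin(5*t)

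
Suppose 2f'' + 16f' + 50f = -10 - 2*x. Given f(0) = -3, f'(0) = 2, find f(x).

Divide through by 2: f'' + 8f' + 25f = -5 - x.
Characteristic equation r² + 8r + 25 = 0 has discriminant (8)² - 4·(25) = -36 < 0, so r = -4 ± 3i.
Hence f_h = C1*cos(3*x)*exp(-4*x) + C2*exp(-4*x)*sin(3*x).
For the particular solution try f_p = A0 + A1*x. Substituting and matching coefficients of each power of x gives A0 = -117/625, A1 = -1/25, so f_p = -117/625 - x/25.
General solution: f = -117/625 - x/25 + C1*cos(3*x)*exp(-4*x) + C2*exp(-4*x)*sin(3*x).
Apply the initial conditions: f(0) = -117/625 + C1 = -3 and f'(0) = -1/25 - 4*C1 + 3*C2 = 2. Solving gives C1 = -1758/625, C2 = -1919/625.

f = -117/625 - x/25 - 1919*exp(-4*x)*sin(3*x)/625 - 1758*cos(3*x)*exp(-4*x)/625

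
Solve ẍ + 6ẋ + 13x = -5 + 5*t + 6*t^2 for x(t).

Characteristic equation r² + 6r + 13 = 0 has discriminant (6)² - 4·(13) = -16 < 0, so r = -3 ± 2i.
Hence x_h = C1*cos(2*t)*exp(-3*t) + C2*exp(-3*t)*sin(2*t).
For the particular solution try x_p = A0 + A1*t + A2*t^2. Substituting and matching coefficients of each power of t gives A0 = -959/2197, A1 = -7/169, A2 = 6/13, so x_p = -959/2197 - 7*t/169 + 6*t^2/13.

x = -959/2197 - 7*t/169 + 6*t**2/13 + C1*cos(2*t)*exp(-3*t) + C2*exp(-3*t)*sin(2*t)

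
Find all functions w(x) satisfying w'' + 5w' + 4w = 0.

Characteristic equation r² + 5r + 4 = 0 factors as (r + 4)(r + 1) = 0, so r = -4, -1.
Hence w_h = C1*exp(-4*x) + C2*exp(-x).

w = C1*exp(-4*x) + C2*exp(-x)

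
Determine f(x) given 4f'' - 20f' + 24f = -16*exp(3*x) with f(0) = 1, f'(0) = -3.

Divide through by 4: f'' - 5f' + 6f = -4*exp(3*x).
Characteristic equation r² - 5r + 6 = 0 factors as (r - 3)(r - 2) = 0, so r = 3, 2.
Hence f_h = C1*exp(3*x) + C2*exp(2*x).
Since exp(3*x) solves the homogeneous equation (r = 3 is a root of multiplicity 1), multiply the trial by x. Try f_p = A*x*exp(3*x). Substituting into the equation and dividing by exp(3*x) gives A = -4, so f_p = -4*x*exp(3*x).
General solution: f = C1*exp(3*x) + C2*exp(2*x) - 4*x*exp(3*x).
Apply the initial conditions: f(0) = C1 + C2 = 1 and f'(0) = -4 + 2*C2 + 3*C1 = -3. Solving gives C1 = -1, C2 = 2.

f = -exp(3*x) + 2*exp(2*x) - 4*x*exp(3*x)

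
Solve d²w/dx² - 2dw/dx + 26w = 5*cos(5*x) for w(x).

w = -50*sin(5*x)/101 + 5*cos(5*x)/101 + C1*cos(5*x)*exp(x) + C2*exp(x)*sin(5*x)

Characteristic equation r² - 2r + 26 = 0 has discriminant (-2)² - 4·(26) = -100 < 0, so r = 1 ± 5i.
Hence w_h = C1*cos(5*x)*exp(x) + C2*exp(x)*sin(5*x).
Try w_p = A*cos(5*x) + B*sin(5*x). Substituting and equating the coefficients of cos(5x) and sin(5x) gives A = 5/101, B = -50/101, so w_p = -50*sin(5*x)/101 + 5*cos(5*x)/101.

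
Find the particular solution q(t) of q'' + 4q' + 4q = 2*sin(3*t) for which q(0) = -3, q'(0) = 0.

q = -483*exp(-2*t)/169 - 24*cos(3*t)/169 - 10*sin(3*t)/169 - 72*t*exp(-2*t)/13

Characteristic equation r² + 4r + 4 = 0 has discriminant (4)² - 4·(4) = 0, so r = -2 is a repeated root.
Hence q_h = (C1 + C2*t)*exp(-2*t).
Try q_p = A*cos(3*t) + B*sin(3*t). Substituting and equating the coefficients of cos(3t) and sin(3t) gives A = -24/169, B = -10/169, so q_p = -24*cos(3*t)/169 - 10*sin(3*t)/169.
General solution: q = -24*cos(3*t)/169 - 10*sin(3*t)/169 + C1*exp(-2*t) + C2*t*exp(-2*t).
Apply the initial conditions: q(0) = -24/169 + C1 = -3 and q'(0) = -30/169 + C2 - 2*C1 = 0. Solving gives C1 = -483/169, C2 = -72/13.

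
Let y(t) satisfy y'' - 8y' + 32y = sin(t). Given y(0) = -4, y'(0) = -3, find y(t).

y = 8*cos(t)/1025 + 31*sin(t)/1025 - 4108*cos(4*t)*exp(4*t)/1025 + 6663*exp(4*t)*sin(4*t)/2050

Characteristic equation r² - 8r + 32 = 0 has discriminant (-8)² - 4·(32) = -64 < 0, so r = 4 ± 4i.
Hence y_h = C1*cos(4*t)*exp(4*t) + C2*exp(4*t)*sin(4*t).
Try y_p = A*cos(t) + B*sin(t). Substituting and equating the coefficients of cos(t) and sin(t) gives A = 8/1025, B = 31/1025, so y_p = 8*cos(t)/1025 + 31*sin(t)/1025.
General solution: y = 8*cos(t)/1025 + 31*sin(t)/1025 + C1*cos(4*t)*exp(4*t) + C2*exp(4*t)*sin(4*t).
Apply the initial conditions: y(0) = 8/1025 + C1 = -4 and y'(0) = 31/1025 + 4*C1 + 4*C2 = -3. Solving gives C1 = -4108/1025, C2 = 6663/2050.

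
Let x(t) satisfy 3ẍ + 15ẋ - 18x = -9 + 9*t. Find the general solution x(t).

x = 1/12 - t/2 + C1*exp(t) + C2*exp(-6*t)

Divide through by 3: x'' + 5x' - 6x = -3 + 3*t.
Characteristic equation r² + 5r - 6 = 0 factors as (r - 1)(r + 6) = 0, so r = 1, -6.
Hence x_h = C1*exp(t) + C2*exp(-6*t).
For the particular solution try x_p = A0 + A1*t. Substituting and matching coefficients of each power of t gives A0 = 1/12, A1 = -1/2, so x_p = 1/12 - t/2.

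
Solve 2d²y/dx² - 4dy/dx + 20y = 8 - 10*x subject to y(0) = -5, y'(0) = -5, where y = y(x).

y = 3/10 - x/2 - 53*cos(3*x)*exp(x)/10 + 4*exp(x)*sin(3*x)/15

Divide through by 2: y'' - 2y' + 10y = 4 - 5*x.
Characteristic equation r² - 2r + 10 = 0 has discriminant (-2)² - 4·(10) = -36 < 0, so r = 1 ± 3i.
Hence y_h = C1*cos(3*x)*exp(x) + C2*exp(x)*sin(3*x).
For the particular solution try y_p = A0 + A1*x. Substituting and matching coefficients of each power of x gives A0 = 3/10, A1 = -1/2, so y_p = 3/10 - x/2.
General solution: y = 3/10 - x/2 + C1*cos(3*x)*exp(x) + C2*exp(x)*sin(3*x).
Apply the initial conditions: y(0) = 3/10 + C1 = -5 and y'(0) = -1/2 + C1 + 3*C2 = -5. Solving gives C1 = -53/10, C2 = 4/15.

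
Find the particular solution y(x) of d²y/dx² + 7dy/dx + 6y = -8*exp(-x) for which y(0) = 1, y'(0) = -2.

y = -3*exp(-6*x)/25 + 28*exp(-x)/25 - 8*x*exp(-x)/5

Characteristic equation r² + 7r + 6 = 0 factors as (r + 6)(r + 1) = 0, so r = -6, -1.
Hence y_h = C1*exp(-6*x) + C2*exp(-x).
Since exp(-x) solves the homogeneous equation (r = -1 is a root of multiplicity 1), multiply the trial by x. Try y_p = A*x*exp(-x). Substituting into the equation and dividing by exp(-x) gives A = -8/5, so y_p = -8*x*exp(-x)/5.
General solution: y = C1*exp(-6*x) + C2*exp(-x) - 8*x*exp(-x)/5.
Apply the initial conditions: y(0) = C1 + C2 = 1 and y'(0) = -8/5 - C2 - 6*C1 = -2. Solving gives C1 = -3/25, C2 = 28/25.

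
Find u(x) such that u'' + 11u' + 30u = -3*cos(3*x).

Characteristic equation r² + 11r + 30 = 0 factors as (r + 6)(r + 5) = 0, so r = -6, -5.
Hence u_h = C1*exp(-6*x) + C2*exp(-5*x).
Try u_p = A*cos(3*x) + B*sin(3*x). Substituting and equating the coefficients of cos(3x) and sin(3x) gives A = -7/170, B = -11/170, so u_p = -11*sin(3*x)/170 - 7*cos(3*x)/170.

u = -11*sin(3*x)/170 - 7*cos(3*x)/170 + C1*exp(-6*x) + C2*exp(-5*x)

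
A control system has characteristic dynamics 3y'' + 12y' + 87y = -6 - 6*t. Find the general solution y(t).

y = -50/841 - 2*t/29 + C1*cos(5*t)*exp(-2*t) + C2*exp(-2*t)*sin(5*t)

Divide through by 3: y'' + 4y' + 29y = -2 - 2*t.
Characteristic equation r² + 4r + 29 = 0 has discriminant (4)² - 4·(29) = -100 < 0, so r = -2 ± 5i.
Hence y_h = C1*cos(5*t)*exp(-2*t) + C2*exp(-2*t)*sin(5*t).
For the particular solution try y_p = A0 + A1*t. Substituting and matching coefficients of each power of t gives A0 = -50/841, A1 = -2/29, so y_p = -50/841 - 2*t/29.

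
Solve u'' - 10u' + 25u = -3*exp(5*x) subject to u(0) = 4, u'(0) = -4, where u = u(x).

Characteristic equation r² - 10r + 25 = 0 has discriminant (-10)² - 4·(25) = 0, so r = 5 is a repeated root.
Hence u_h = (C1 + C2*x)*exp(5*x).
Since exp(5*x) solves the homogeneous equation (r = 5 is a root of multiplicity 2), multiply the trial by x^2. Try u_p = A*x^2*exp(5*x). Substituting into the equation and dividing by exp(5*x) gives A = -3/2, so u_p = -3*x^2*exp(5*x)/2.
General solution: u = C1*exp(5*x) - 3*x^2*exp(5*x)/2 + C2*x*exp(5*x).
Apply the initial conditions: u(0) = C1 = 4 and u'(0) = C2 + 5*C1 = -4. Solving gives C1 = 4, C2 = -24.

u = 4*exp(5*x) - 24*x*exp(5*x) - 3*x**2*exp(5*x)/2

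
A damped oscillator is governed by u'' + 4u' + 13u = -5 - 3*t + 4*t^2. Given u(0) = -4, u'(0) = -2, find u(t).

Characteristic equation r² + 4r + 13 = 0 has discriminant (4)² - 4·(13) = -36 < 0, so r = -2 ± 3i.
Hence u_h = C1*cos(3*t)*exp(-2*t) + C2*exp(-2*t)*sin(3*t).
For the particular solution try u_p = A0 + A1*t + A2*t^2. Substituting and matching coefficients of each power of t gives A0 = -665/2197, A1 = -71/169, A2 = 4/13, so u_p = -665/2197 - 71*t/169 + 4*t^2/13.
General solution: u = -665/2197 - 71*t/169 + 4*t^2/13 + C1*cos(3*t)*exp(-2*t) + C2*exp(-2*t)*sin(3*t).
Apply the initial conditions: u(0) = -665/2197 + C1 = -4 and u'(0) = -71/169 - 2*C1 + 3*C2 = -2. Solving gives C1 = -8123/2197, C2 = -19717/6591.

u = -665/2197 - 71*t/169 + 4*t**2/13 - 19717*exp(-2*t)*sin(3*t)/6591 - 8123*cos(3*t)*exp(-2*t)/2197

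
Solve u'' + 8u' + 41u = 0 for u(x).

u = C1*cos(5*x)*exp(-4*x) + C2*exp(-4*x)*sin(5*x)

Characteristic equation r² + 8r + 41 = 0 has discriminant (8)² - 4·(41) = -100 < 0, so r = -4 ± 5i.
Hence u_h = C1*cos(5*x)*exp(-4*x) + C2*exp(-4*x)*sin(5*x).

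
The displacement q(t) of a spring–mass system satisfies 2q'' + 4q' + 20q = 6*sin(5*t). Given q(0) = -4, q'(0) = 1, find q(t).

Divide through by 2: q'' + 2q' + 10q = 3*sin(5*t).
Characteristic equation r² + 2r + 10 = 0 has discriminant (2)² - 4·(10) = -36 < 0, so r = -1 ± 3i.
Hence q_h = C1*cos(3*t)*exp(-t) + C2*exp(-t)*sin(3*t).
Try q_p = A*cos(5*t) + B*sin(5*t). Substituting and equating the coefficients of cos(5t) and sin(5t) gives A = -6/65, B = -9/65, so q_p = -9*sin(5*t)/65 - 6*cos(5*t)/65.
General solution: q = -9*sin(5*t)/65 - 6*cos(5*t)/65 + C1*cos(3*t)*exp(-t) + C2*exp(-t)*sin(3*t).
Apply the initial conditions: q(0) = -6/65 + C1 = -4 and q'(0) = -9/13 - C1 + 3*C2 = 1. Solving gives C1 = -254/65, C2 = -48/65.

q = -9*sin(5*t)/65 - 6*cos(5*t)/65 - 254*cos(3*t)*exp(-t)/65 - 48*exp(-t)*sin(3*t)/65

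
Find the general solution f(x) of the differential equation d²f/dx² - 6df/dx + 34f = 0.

f = C1*cos(5*x)*exp(3*x) + C2*exp(3*x)*sin(5*x)

Characteristic equation r² - 6r + 34 = 0 has discriminant (-6)² - 4·(34) = -100 < 0, so r = 3 ± 5i.
Hence f_h = C1*cos(5*x)*exp(3*x) + C2*exp(3*x)*sin(5*x).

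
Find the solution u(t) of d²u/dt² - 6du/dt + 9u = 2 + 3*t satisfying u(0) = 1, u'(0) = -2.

u = 4/9 + t/3 + 5*exp(3*t)/9 - 4*t*exp(3*t)

Characteristic equation r² - 6r + 9 = 0 has discriminant (-6)² - 4·(9) = 0, so r = 3 is a repeated root.
Hence u_h = (C1 + C2*t)*exp(3*t).
For the particular solution try u_p = A0 + A1*t. Substituting and matching coefficients of each power of t gives A0 = 4/9, A1 = 1/3, so u_p = 4/9 + t/3.
General solution: u = 4/9 + t/3 + C1*exp(3*t) + C2*t*exp(3*t).
Apply the initial conditions: u(0) = 4/9 + C1 = 1 and u'(0) = 1/3 + C2 + 3*C1 = -2. Solving gives C1 = 5/9, C2 = -4.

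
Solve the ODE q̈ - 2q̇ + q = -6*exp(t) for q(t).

q = C1*exp(t) - 3*t**2*exp(t) + C2*t*exp(t)

Characteristic equation r² - 2r + 1 = 0 has discriminant (-2)² - 4·(1) = 0, so r = 1 is a repeated root.
Hence q_h = (C1 + C2*t)*exp(t).
Since exp(t) solves the homogeneous equation (r = 1 is a root of multiplicity 2), multiply the trial by t^2. Try q_p = A*t^2*exp(t). Substituting into the equation and dividing by exp(t) gives A = -3, so q_p = -3*t^2*exp(t).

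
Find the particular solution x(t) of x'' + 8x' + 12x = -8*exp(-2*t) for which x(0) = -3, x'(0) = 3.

x = -13*exp(-2*t)/4 + exp(-6*t)/4 - 2*t*exp(-2*t)

Characteristic equation r² + 8r + 12 = 0 factors as (r + 2)(r + 6) = 0, so r = -2, -6.
Hence x_h = C1*exp(-2*t) + C2*exp(-6*t).
Since exp(-2*t) solves the homogeneous equation (r = -2 is a root of multiplicity 1), multiply the trial by t. Try x_p = A*t*exp(-2*t). Substituting into the equation and dividing by exp(-2*t) gives A = -2, so x_p = -2*t*exp(-2*t).
General solution: x = C1*exp(-2*t) + C2*exp(-6*t) - 2*t*exp(-2*t).
Apply the initial conditions: x(0) = C1 + C2 = -3 and x'(0) = -2 - 6*C2 - 2*C1 = 3. Solving gives C1 = -13/4, C2 = 1/4.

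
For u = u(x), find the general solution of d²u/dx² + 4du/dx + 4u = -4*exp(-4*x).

u = -exp(-4*x) + C1*exp(-2*x) + C2*x*exp(-2*x)

Characteristic equation r² + 4r + 4 = 0 has discriminant (4)² - 4·(4) = 0, so r = -2 is a repeated root.
Hence u_h = (C1 + C2*x)*exp(-2*x).
Try u_p = A*exp(-4*x). Substituting into the equation and dividing by exp(-4*x) gives A = -1, so u_p = -exp(-4*x).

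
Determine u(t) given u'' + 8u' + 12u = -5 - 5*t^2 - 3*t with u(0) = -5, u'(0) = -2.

Characteristic equation r² + 8r + 12 = 0 factors as (r + 2)(r + 6) = 0, so r = -2, -6.
Hence u_h = C1*exp(-2*t) + C2*exp(-6*t).
For the particular solution try u_p = A0 + A1*t + A2*t^2. Substituting and matching coefficients of each power of t gives A0 = -119/216, A1 = 11/36, A2 = -5/12, so u_p = -119/216 - 5*t^2/12 + 11*t/36.
General solution: u = -119/216 - 5*t^2/12 + 11*t/36 + C1*exp(-2*t) + C2*exp(-6*t).
Apply the initial conditions: u(0) = -119/216 + C1 + C2 = -5 and u'(0) = 11/36 - 6*C2 - 2*C1 = -2. Solving gives C1 = -29/4, C2 = 605/216.

u = -119/216 - 29*exp(-2*t)/4 - 5*t**2/12 + 11*t/36 + 605*exp(-6*t)/216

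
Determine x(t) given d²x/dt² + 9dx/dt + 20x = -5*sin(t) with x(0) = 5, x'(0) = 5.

Characteristic equation r² + 9r + 20 = 0 factors as (r + 5)(r + 4) = 0, so r = -5, -4.
Hence x_h = C1*exp(-5*t) + C2*exp(-4*t).
Try x_p = A*cos(t) + B*sin(t). Substituting and equating the coefficients of cos(t) and sin(t) gives A = 45/442, B = -95/442, so x_p = -95*sin(t)/442 + 45*cos(t)/442.
General solution: x = -95*sin(t)/442 + 45*cos(t)/442 + C1*exp(-5*t) + C2*exp(-4*t).
Apply the initial conditions: x(0) = 45/442 + C1 + C2 = 5 and x'(0) = -95/442 - 5*C1 - 4*C2 = 5. Solving gives C1 = -645/26, C2 = 505/17.

x = -645*exp(-5*t)/26 - 95*sin(t)/442 + 45*cos(t)/442 + 505*exp(-4*t)/17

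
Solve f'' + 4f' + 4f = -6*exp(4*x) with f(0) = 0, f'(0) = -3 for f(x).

Characteristic equation r² + 4r + 4 = 0 has discriminant (4)² - 4·(4) = 0, so r = -2 is a repeated root.
Hence f_h = (C1 + C2*x)*exp(-2*x).
Try f_p = A*exp(4*x). Substituting into the equation and dividing by exp(4*x) gives A = -1/6, so f_p = -exp(4*x)/6.
General solution: f = -exp(4*x)/6 + C1*exp(-2*x) + C2*x*exp(-2*x).
Apply the initial conditions: f(0) = -1/6 + C1 = 0 and f'(0) = -2/3 + C2 - 2*C1 = -3. Solving gives C1 = 1/6, C2 = -2.

f = -exp(4*x)/6 + exp(-2*x)/6 - 2*x*exp(-2*x)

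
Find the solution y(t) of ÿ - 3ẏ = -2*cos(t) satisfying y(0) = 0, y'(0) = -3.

y = 1 - 6*exp(3*t)/5 + cos(t)/5 + 3*sin(t)/5

Characteristic equation r² - 3r = 0 factors as (r - 3)r = 0, so r = 3, 0.
Hence y_h = C1*exp(3*t) + C2.
Try y_p = A*cos(t) + B*sin(t). Substituting and equating the coefficients of cos(t) and sin(t) gives A = 1/5, B = 3/5, so y_p = cos(t)/5 + 3*sin(t)/5.
General solution: y = C2 + cos(t)/5 + 3*sin(t)/5 + C1*exp(3*t).
Apply the initial conditions: y(0) = 1/5 + C1 + C2 = 0 and y'(0) = 3/5 + 3*C1 = -3. Solving gives C1 = -6/5, C2 = 1.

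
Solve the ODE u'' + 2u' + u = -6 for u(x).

Characteristic equation r² + 2r + 1 = 0 has discriminant (2)² - 4·(1) = 0, so r = -1 is a repeated root.
Hence u_h = (C1 + C2*x)*exp(-x).
For the particular solution try u_p = A0. Substituting and matching coefficients of each power of x gives A0 = -6, so u_p = -6.

u = -6 + C1*exp(-x) + C2*x*exp(-x)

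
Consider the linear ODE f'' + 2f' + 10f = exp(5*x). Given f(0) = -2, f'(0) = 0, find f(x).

Characteristic equation r² + 2r + 10 = 0 has discriminant (2)² - 4·(10) = -36 < 0, so r = -1 ± 3i.
Hence f_h = C1*cos(3*x)*exp(-x) + C2*exp(-x)*sin(3*x).
Try f_p = A*exp(5*x). Substituting into the equation and dividing by exp(5*x) gives A = 1/45, so f_p = exp(5*x)/45.
General solution: f = exp(5*x)/45 + C1*cos(3*x)*exp(-x) + C2*exp(-x)*sin(3*x).
Apply the initial conditions: f(0) = 1/45 + C1 = -2 and f'(0) = 1/9 - C1 + 3*C2 = 0. Solving gives C1 = -91/45, C2 = -32/45.

f = exp(5*x)/45 - 91*cos(3*x)*exp(-x)/45 - 32*exp(-x)*sin(3*x)/45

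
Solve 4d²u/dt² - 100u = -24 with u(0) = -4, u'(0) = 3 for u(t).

u = 6/25 - 121*exp(-5*t)/50 - 91*exp(5*t)/50

Divide through by 4: u'' - 25u = -6.
Characteristic equation r² - 25 = 0 factors as (r + 5)(r - 5) = 0, so r = -5, 5.
Hence u_h = C1*exp(-5*t) + C2*exp(5*t).
For the particular solution try u_p = A0. Substituting and matching coefficients of each power of t gives A0 = 6/25, so u_p = 6/25.
General solution: u = 6/25 + C1*exp(-5*t) + C2*exp(5*t).
Apply the initial conditions: u(0) = 6/25 + C1 + C2 = -4 and u'(0) = -5*C1 + 5*C2 = 3. Solving gives C1 = -121/50, C2 = -91/50.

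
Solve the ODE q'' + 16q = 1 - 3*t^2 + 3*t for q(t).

q = 11/128 - 3*t**2/16 + 3*t/16 + C1*cos(4*t) + C2*sin(4*t)

Characteristic equation r² + 16 = 0 has discriminant (0)² - 4·(16) = -64 < 0, so r = ± 4i.
Hence q_h = C1*cos(4*t) + C2*sin(4*t).
For the particular solution try q_p = A0 + A1*t + A2*t^2. Substituting and matching coefficients of each power of t gives A0 = 11/128, A1 = 3/16, A2 = -3/16, so q_p = 11/128 - 3*t^2/16 + 3*t/16.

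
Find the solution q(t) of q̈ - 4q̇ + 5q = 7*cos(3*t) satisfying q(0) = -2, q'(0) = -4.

Characteristic equation r² - 4r + 5 = 0 has discriminant (-4)² - 4·(5) = -4 < 0, so r = 2 ± i.
Hence q_h = C1*cos(t)*exp(2*t) + C2*exp(2*t)*sin(t).
Try q_p = A*cos(3*t) + B*sin(3*t). Substituting and equating the coefficients of cos(3t) and sin(3t) gives A = -7/40, B = -21/40, so q_p = -21*sin(3*t)/40 - 7*cos(3*t)/40.
General solution: q = -21*sin(3*t)/40 - 7*cos(3*t)/40 + C1*cos(t)*exp(2*t) + C2*exp(2*t)*sin(t).
Apply the initial conditions: q(0) = -7/40 + C1 = -2 and q'(0) = -63/40 + C2 + 2*C1 = -4. Solving gives C1 = -73/40, C2 = 49/40.

q = -21*sin(3*t)/40 - 7*cos(3*t)/40 - 73*cos(t)*exp(2*t)/40 + 49*exp(2*t)*sin(t)/40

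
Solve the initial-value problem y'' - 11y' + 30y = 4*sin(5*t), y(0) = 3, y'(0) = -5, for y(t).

y = -1200*exp(6*t)/61 + 2*sin(5*t)/305 + 22*cos(5*t)/305 + 113*exp(5*t)/5

Characteristic equation r² - 11r + 30 = 0 factors as (r - 5)(r - 6) = 0, so r = 5, 6.
Hence y_h = C1*exp(5*t) + C2*exp(6*t).
Try y_p = A*cos(5*t) + B*sin(5*t). Substituting and equating the coefficients of cos(5t) and sin(5t) gives A = 22/305, B = 2/305, so y_p = 2*sin(5*t)/305 + 22*cos(5*t)/305.
General solution: y = 2*sin(5*t)/305 + 22*cos(5*t)/305 + C1*exp(5*t) + C2*exp(6*t).
Apply the initial conditions: y(0) = 22/305 + C1 + C2 = 3 and y'(0) = 2/61 + 5*C1 + 6*C2 = -5. Solving gives C1 = 113/5, C2 = -1200/61.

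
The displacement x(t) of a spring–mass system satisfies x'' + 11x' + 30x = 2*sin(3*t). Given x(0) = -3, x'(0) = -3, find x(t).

Characteristic equation r² + 11r + 30 = 0 factors as (r + 6)(r + 5) = 0, so r = -6, -5.
Hence x_h = C1*exp(-6*t) + C2*exp(-5*t).
Try x_p = A*cos(3*t) + B*sin(3*t). Substituting and equating the coefficients of cos(3t) and sin(3t) gives A = -11/255, B = 7/255, so x_p = -11*cos(3*t)/255 + 7*sin(3*t)/255.
General solution: x = -11*cos(3*t)/255 + 7*sin(3*t)/255 + C1*exp(-6*t) + C2*exp(-5*t).
Apply the initial conditions: x(0) = -11/255 + C1 + C2 = -3 and x'(0) = 7/85 - 6*C1 - 5*C2 = -3. Solving gives C1 = 268/15, C2 = -354/17.

x = -354*exp(-5*t)/17 - 11*cos(3*t)/255 + 7*sin(3*t)/255 + 268*exp(-6*t)/15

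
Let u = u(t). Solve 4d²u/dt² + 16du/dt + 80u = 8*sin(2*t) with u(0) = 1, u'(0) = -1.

Divide through by 4: u'' + 4u' + 20u = 2*sin(2*t).
Characteristic equation r² + 4r + 20 = 0 has discriminant (4)² - 4·(20) = -64 < 0, so r = -2 ± 4i.
Hence u_h = C1*cos(4*t)*exp(-2*t) + C2*exp(-2*t)*sin(4*t).
Try u_p = A*cos(2*t) + B*sin(2*t). Substituting and equating the coefficients of cos(2t) and sin(2t) gives A = -1/20, B = 1/10, so u_p = -cos(2*t)/20 + sin(2*t)/10.
General solution: u = -cos(2*t)/20 + sin(2*t)/10 + C1*cos(4*t)*exp(-2*t) + C2*exp(-2*t)*sin(4*t).
Apply the initial conditions: u(0) = -1/20 + C1 = 1 and u'(0) = 1/5 - 2*C1 + 4*C2 = -1. Solving gives C1 = 21/20, C2 = 9/40.

u = -cos(2*t)/20 + sin(2*t)/10 + 9*exp(-2*t)*sin(4*t)/40 + 21*cos(4*t)*exp(-2*t)/20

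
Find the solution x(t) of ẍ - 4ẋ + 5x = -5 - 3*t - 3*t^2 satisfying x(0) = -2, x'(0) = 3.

Characteristic equation r² - 4r + 5 = 0 has discriminant (-4)² - 4·(5) = -4 < 0, so r = 2 ± i.
Hence x_h = C1*cos(t)*exp(2*t) + C2*exp(2*t)*sin(t).
For the particular solution try x_p = A0 + A1*t + A2*t^2. Substituting and matching coefficients of each power of t gives A0 = -251/125, A1 = -39/25, A2 = -3/5, so x_p = -251/125 - 39*t/25 - 3*t^2/5.
General solution: x = -251/125 - 39*t/25 - 3*t^2/5 + C1*cos(t)*exp(2*t) + C2*exp(2*t)*sin(t).
Apply the initial conditions: x(0) = -251/125 + C1 = -2 and x'(0) = -39/25 + C2 + 2*C1 = 3. Solving gives C1 = 1/125, C2 = 568/125.

x = -251/125 - 39*t/25 - 3*t**2/5 + cos(t)*exp(2*t)/125 + 568*exp(2*t)*sin(t)/125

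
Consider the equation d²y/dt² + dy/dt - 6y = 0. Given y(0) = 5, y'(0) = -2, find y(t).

y = 12*exp(-3*t)/5 + 13*exp(2*t)/5

Characteristic equation r² + r - 6 = 0 factors as (r + 3)(r - 2) = 0, so r = -3, 2.
Hence y_h = C1*exp(-3*t) + C2*exp(2*t).
Apply the initial conditions: y(0) = C1 + C2 = 5 and y'(0) = -3*C1 + 2*C2 = -2. Solving gives C1 = 12/5, C2 = 13/5.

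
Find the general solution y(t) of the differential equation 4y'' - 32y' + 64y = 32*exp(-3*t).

y = 8*exp(-3*t)/49 + C1*exp(4*t) + C2*t*exp(4*t)

Divide through by 4: y'' - 8y' + 16y = 8*exp(-3*t).
Characteristic equation r² - 8r + 16 = 0 has discriminant (-8)² - 4·(16) = 0, so r = 4 is a repeated root.
Hence y_h = (C1 + C2*t)*exp(4*t).
Try y_p = A*exp(-3*t). Substituting into the equation and dividing by exp(-3*t) gives A = 8/49, so y_p = 8*exp(-3*t)/49.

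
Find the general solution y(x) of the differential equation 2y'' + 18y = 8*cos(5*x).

y = -cos(5*x)/4 + C1*cos(3*x) + C2*sin(3*x)

Divide through by 2: y'' + 9y = 4*cos(5*x).
Characteristic equation r² + 9 = 0 has discriminant (0)² - 4·(9) = -36 < 0, so r = ± 3i.
Hence y_h = C1*cos(3*x) + C2*sin(3*x).
Try y_p = A*cos(5*x) + B*sin(5*x). Substituting and equating the coefficients of cos(5x) and sin(5x) gives A = -1/4, B = 0, so y_p = -cos(5*x)/4.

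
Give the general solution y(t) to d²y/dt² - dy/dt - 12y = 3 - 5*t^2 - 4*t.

y = -175/864 + 5*t**2/12 + 19*t/72 + C1*exp(-3*t) + C2*exp(4*t)

Characteristic equation r² - r - 12 = 0 factors as (r + 3)(r - 4) = 0, so r = -3, 4.
Hence y_h = C1*exp(-3*t) + C2*exp(4*t).
For the particular solution try y_p = A0 + A1*t + A2*t^2. Substituting and matching coefficients of each power of t gives A0 = -175/864, A1 = 19/72, A2 = 5/12, so y_p = -175/864 + 5*t^2/12 + 19*t/72.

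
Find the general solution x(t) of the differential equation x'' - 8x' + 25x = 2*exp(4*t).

Characteristic equation r² - 8r + 25 = 0 has discriminant (-8)² - 4·(25) = -36 < 0, so r = 4 ± 3i.
Hence x_h = C1*cos(3*t)*exp(4*t) + C2*exp(4*t)*sin(3*t).
Try x_p = A*exp(4*t). Substituting into the equation and dividing by exp(4*t) gives A = 2/9, so x_p = 2*exp(4*t)/9.

x = 2*exp(4*t)/9 + C1*cos(3*t)*exp(4*t) + C2*exp(4*t)*sin(3*t)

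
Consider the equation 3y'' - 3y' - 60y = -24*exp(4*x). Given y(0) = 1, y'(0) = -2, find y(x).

Divide through by 3: y'' - y' - 20y = -8*exp(4*x).
Characteristic equation r² - r - 20 = 0 factors as (r + 4)(r - 5) = 0, so r = -4, 5.
Hence y_h = C1*exp(-4*x) + C2*exp(5*x).
Try y_p = A*exp(4*x). Substituting into the equation and dividing by exp(4*x) gives A = 1, so y_p = exp(4*x).
General solution: y = C1*exp(-4*x) + C2*exp(5*x) + exp(4*x).
Apply the initial conditions: y(0) = 1 + C1 + C2 = 1 and y'(0) = 4 - 4*C1 + 5*C2 = -2. Solving gives C1 = 2/3, C2 = -2/3.

y = -2*exp(5*x)/3 + 2*exp(-4*x)/3 + exp(4*x)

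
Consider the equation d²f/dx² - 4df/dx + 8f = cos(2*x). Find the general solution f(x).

Characteristic equation r² - 4r + 8 = 0 has discriminant (-4)² - 4·(8) = -16 < 0, so r = 2 ± 2i.
Hence f_h = C1*cos(2*x)*exp(2*x) + C2*exp(2*x)*sin(2*x).
Try f_p = A*cos(2*x) + B*sin(2*x). Substituting and equating the coefficients of cos(2x) and sin(2x) gives A = 1/20, B = -1/10, so f_p = -sin(2*x)/10 + cos(2*x)/20.

f = -sin(2*x)/10 + cos(2*x)/20 + C1*cos(2*x)*exp(2*x) + C2*exp(2*x)*sin(2*x)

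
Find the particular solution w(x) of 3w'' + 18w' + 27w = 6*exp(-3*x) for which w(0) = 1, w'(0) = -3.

Divide through by 3: w'' + 6w' + 9w = 2*exp(-3*x).
Characteristic equation r² + 6r + 9 = 0 has discriminant (6)² - 4·(9) = 0, so r = -3 is a repeated root.
Hence w_h = (C1 + C2*x)*exp(-3*x).
Since exp(-3*x) solves the homogeneous equation (r = -3 is a root of multiplicity 2), multiply the trial by x^2. Try w_p = A*x^2*exp(-3*x). Substituting into the equation and dividing by exp(-3*x) gives A = 1, so w_p = x^2*exp(-3*x).
General solution: w = C1*exp(-3*x) + x^2*exp(-3*x) + C2*x*exp(-3*x).
Apply the initial conditions: w(0) = C1 = 1 and w'(0) = C2 - 3*C1 = -3. Solving gives C1 = 1, C2 = 0.

w = x**2*exp(-3*x) + exp(-3*x)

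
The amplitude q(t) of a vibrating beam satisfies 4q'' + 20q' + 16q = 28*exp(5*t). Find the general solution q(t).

q = 7*exp(5*t)/54 + C1*exp(-t) + C2*exp(-4*t)

Divide through by 4: q'' + 5q' + 4q = 7*exp(5*t).
Characteristic equation r² + 5r + 4 = 0 factors as (r + 1)(r + 4) = 0, so r = -1, -4.
Hence q_h = C1*exp(-t) + C2*exp(-4*t).
Try q_p = A*exp(5*t). Substituting into the equation and dividing by exp(5*t) gives A = 7/54, so q_p = 7*exp(5*t)/54.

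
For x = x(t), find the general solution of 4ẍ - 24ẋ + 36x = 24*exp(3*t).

x = C1*exp(3*t) + 3*t**2*exp(3*t) + C2*t*exp(3*t)

Divide through by 4: x'' - 6x' + 9x = 6*exp(3*t).
Characteristic equation r² - 6r + 9 = 0 has discriminant (-6)² - 4·(9) = 0, so r = 3 is a repeated root.
Hence x_h = (C1 + C2*t)*exp(3*t).
Since exp(3*t) solves the homogeneous equation (r = 3 is a root of multiplicity 2), multiply the trial by t^2. Try x_p = A*t^2*exp(3*t). Substituting into the equation and dividing by exp(3*t) gives A = 3, so x_p = 3*t^2*exp(3*t).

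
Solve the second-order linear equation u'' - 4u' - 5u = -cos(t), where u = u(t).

Characteristic equation r² - 4r - 5 = 0 factors as (r - 5)(r + 1) = 0, so r = 5, -1.
Hence u_h = C1*exp(5*t) + C2*exp(-t).
Try u_p = A*cos(t) + B*sin(t). Substituting and equating the coefficients of cos(t) and sin(t) gives A = 3/26, B = 1/13, so u_p = sin(t)/13 + 3*cos(t)/26.

u = sin(t)/13 + 3*cos(t)/26 + C1*exp(5*t) + C2*exp(-t)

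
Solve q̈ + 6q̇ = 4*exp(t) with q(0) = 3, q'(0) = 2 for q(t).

q = 8/3 - 5*exp(-6*t)/21 + 4*exp(t)/7

Characteristic equation r² + 6r = 0 factors as (r + 6)r = 0, so r = -6, 0.
Hence q_h = C1*exp(-6*t) + C2.
Try q_p = A*exp(t). Substituting into the equation and dividing by exp(t) gives A = 4/7, so q_p = 4*exp(t)/7.
General solution: q = C2 + 4*exp(t)/7 + C1*exp(-6*t).
Apply the initial conditions: q(0) = 4/7 + C1 + C2 = 3 and q'(0) = 4/7 - 6*C1 = 2. Solving gives C1 = -5/21, C2 = 8/3.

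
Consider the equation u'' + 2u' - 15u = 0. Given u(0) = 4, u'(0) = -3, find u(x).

Characteristic equation r² + 2r - 15 = 0 factors as (r + 5)(r - 3) = 0, so r = -5, 3.
Hence u_h = C1*exp(-5*x) + C2*exp(3*x).
Apply the initial conditions: u(0) = C1 + C2 = 4 and u'(0) = -5*C1 + 3*C2 = -3. Solving gives C1 = 15/8, C2 = 17/8.

u = 15*exp(-5*x)/8 + 17*exp(3*x)/8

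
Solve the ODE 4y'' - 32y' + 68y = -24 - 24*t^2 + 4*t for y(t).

y = -2162/4913 - 79*t/289 - 6*t**2/17 + C1*cos(t)*exp(4*t) + C2*exp(4*t)*sin(t)

Divide through by 4: y'' - 8y' + 17y = -6 + t - 6*t^2.
Characteristic equation r² - 8r + 17 = 0 has discriminant (-8)² - 4·(17) = -4 < 0, so r = 4 ± i.
Hence y_h = C1*cos(t)*exp(4*t) + C2*exp(4*t)*sin(t).
For the particular solution try y_p = A0 + A1*t + A2*t^2. Substituting and matching coefficients of each power of t gives A0 = -2162/4913, A1 = -79/289, A2 = -6/17, so y_p = -2162/4913 - 79*t/289 - 6*t^2/17.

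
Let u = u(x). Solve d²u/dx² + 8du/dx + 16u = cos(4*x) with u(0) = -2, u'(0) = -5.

u = -2*exp(-4*x) + sin(4*x)/32 - 105*x*exp(-4*x)/8

Characteristic equation r² + 8r + 16 = 0 has discriminant (8)² - 4·(16) = 0, so r = -4 is a repeated root.
Hence u_h = (C1 + C2*x)*exp(-4*x).
Try u_p = A*cos(4*x) + B*sin(4*x). Substituting and equating the coefficients of cos(4x) and sin(4x) gives A = 0, B = 1/32, so u_p = sin(4*x)/32.
General solution: u = sin(4*x)/32 + C1*exp(-4*x) + C2*x*exp(-4*x).
Apply the initial conditions: u(0) = C1 = -2 and u'(0) = 1/8 + C2 - 4*C1 = -5. Solving gives C1 = -2, C2 = -105/8.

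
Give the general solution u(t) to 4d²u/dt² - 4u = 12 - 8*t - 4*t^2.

u = -1 + t**2 + 2*t + C1*exp(-t) + C2*exp(t)

Divide through by 4: u'' - u = 3 - t^2 - 2*t.
Characteristic equation r² - 1 = 0 factors as (r + 1)(r - 1) = 0, so r = -1, 1.
Hence u_h = C1*exp(-t) + C2*exp(t).
For the particular solution try u_p = A0 + A1*t + A2*t^2. Substituting and matching coefficients of each power of t gives A0 = -1, A1 = 2, A2 = 1, so u_p = -1 + t^2 + 2*t.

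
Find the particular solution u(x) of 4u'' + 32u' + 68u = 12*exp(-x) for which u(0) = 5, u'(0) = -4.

u = 3*exp(-x)/10 + 47*cos(x)*exp(-4*x)/10 + 151*exp(-4*x)*sin(x)/10

Divide through by 4: u'' + 8u' + 17u = 3*exp(-x).
Characteristic equation r² + 8r + 17 = 0 has discriminant (8)² - 4·(17) = -4 < 0, so r = -4 ± i.
Hence u_h = C1*cos(x)*exp(-4*x) + C2*exp(-4*x)*sin(x).
Try u_p = A*exp(-x). Substituting into the equation and dividing by exp(-x) gives A = 3/10, so u_p = 3*exp(-x)/10.
General solution: u = 3*exp(-x)/10 + C1*cos(x)*exp(-4*x) + C2*exp(-4*x)*sin(x).
Apply the initial conditions: u(0) = 3/10 + C1 = 5 and u'(0) = -3/10 + C2 - 4*C1 = -4. Solving gives C1 = 47/10, C2 = 151/10.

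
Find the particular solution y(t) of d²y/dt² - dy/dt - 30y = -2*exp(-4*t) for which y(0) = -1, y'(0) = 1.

y = -21*exp(6*t)/55 - 9*exp(-5*t)/11 + exp(-4*t)/5

Characteristic equation r² - r - 30 = 0 factors as (r - 6)(r + 5) = 0, so r = 6, -5.
Hence y_h = C1*exp(6*t) + C2*exp(-5*t).
Try y_p = A*exp(-4*t). Substituting into the equation and dividing by exp(-4*t) gives A = 1/5, so y_p = exp(-4*t)/5.
General solution: y = exp(-4*t)/5 + C1*exp(6*t) + C2*exp(-5*t).
Apply the initial conditions: y(0) = 1/5 + C1 + C2 = -1 and y'(0) = -4/5 - 5*C2 + 6*C1 = 1. Solving gives C1 = -21/55, C2 = -9/11.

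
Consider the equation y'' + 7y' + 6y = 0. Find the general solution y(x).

y = C1*exp(-6*x) + C2*exp(-x)

Characteristic equation r² + 7r + 6 = 0 factors as (r + 6)(r + 1) = 0, so r = -6, -1.
Hence y_h = C1*exp(-6*x) + C2*exp(-x).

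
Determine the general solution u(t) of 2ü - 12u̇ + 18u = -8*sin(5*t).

u = -30*cos(5*t)/289 + 16*sin(5*t)/289 + C1*exp(3*t) + C2*t*exp(3*t)

Divide through by 2: u'' - 6u' + 9u = -4*sin(5*t).
Characteristic equation r² - 6r + 9 = 0 has discriminant (-6)² - 4·(9) = 0, so r = 3 is a repeated root.
Hence u_h = (C1 + C2*t)*exp(3*t).
Try u_p = A*cos(5*t) + B*sin(5*t). Substituting and equating the coefficients of cos(5t) and sin(5t) gives A = -30/289, B = 16/289, so u_p = -30*cos(5*t)/289 + 16*sin(5*t)/289.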